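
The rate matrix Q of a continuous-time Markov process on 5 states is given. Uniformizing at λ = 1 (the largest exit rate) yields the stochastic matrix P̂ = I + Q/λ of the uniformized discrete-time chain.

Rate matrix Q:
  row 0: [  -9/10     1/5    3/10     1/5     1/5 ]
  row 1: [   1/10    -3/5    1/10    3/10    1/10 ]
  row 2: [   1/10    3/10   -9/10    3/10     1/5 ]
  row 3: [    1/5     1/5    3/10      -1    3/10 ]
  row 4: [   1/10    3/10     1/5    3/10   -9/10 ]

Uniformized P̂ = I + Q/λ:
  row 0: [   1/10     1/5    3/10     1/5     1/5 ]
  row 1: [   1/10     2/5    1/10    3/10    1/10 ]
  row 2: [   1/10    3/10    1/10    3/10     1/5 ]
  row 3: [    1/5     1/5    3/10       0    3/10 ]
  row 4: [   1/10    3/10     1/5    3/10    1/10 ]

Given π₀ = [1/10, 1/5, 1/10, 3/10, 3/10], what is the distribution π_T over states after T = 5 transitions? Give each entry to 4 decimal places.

π = [0.1222, 0.2951, 0.1862, 0.2213, 0.1752]

t=0: π = [0.1000, 0.2000, 0.1000, 0.3000, 0.3000]
t=1: π = [0.1300, 0.2800, 0.2100, 0.2000, 0.1800]
t=2: π = [0.1200, 0.2950, 0.1840, 0.2270, 0.1740]
t=3: π = [0.1227, 0.2948, 0.1868, 0.2199, 0.1758]
t=4: π = [0.1220, 0.2952, 0.1861, 0.2218, 0.1749]
t=5: π = [0.1222, 0.2951, 0.1862, 0.2213, 0.1752]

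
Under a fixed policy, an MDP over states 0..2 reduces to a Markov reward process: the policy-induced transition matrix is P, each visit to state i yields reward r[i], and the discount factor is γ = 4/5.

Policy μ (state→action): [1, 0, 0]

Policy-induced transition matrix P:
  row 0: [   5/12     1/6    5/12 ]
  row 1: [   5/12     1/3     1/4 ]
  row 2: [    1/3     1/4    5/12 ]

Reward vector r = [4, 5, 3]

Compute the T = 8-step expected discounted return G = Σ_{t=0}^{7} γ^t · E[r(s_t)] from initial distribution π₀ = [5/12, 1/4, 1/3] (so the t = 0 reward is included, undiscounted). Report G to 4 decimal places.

G = 16.1206

t=0: π = [0.4167, 0.2500, 0.3333], E[r] = 3.9167, γ^t·E[r] = 3.916667, running G = 3.916667
t=1: π = [0.3889, 0.2361, 0.3750], E[r] = 3.8611, γ^t·E[r] = 3.088889, running G = 7.005556
t=2: π = [0.3854, 0.2373, 0.3773], E[r] = 3.8600, γ^t·E[r] = 2.470370, running G = 9.475926
t=3: π = [0.3852, 0.2377, 0.3771], E[r] = 3.8605, γ^t·E[r] = 1.976593, running G = 11.452519
t=4: π = [0.3852, 0.2377, 0.3771], E[r] = 3.8606, γ^t·E[r] = 1.581320, running G = 13.033839
t=5: π = [0.3852, 0.2377, 0.3770], E[r] = 3.8607, γ^t·E[r] = 1.265060, running G = 14.298898
t=6: π = [0.3852, 0.2377, 0.3770], E[r] = 3.8607, γ^t·E[r] = 1.012048, running G = 15.310946
t=7: π = [0.3852, 0.2377, 0.3770], E[r] = 3.8607, γ^t·E[r] = 0.809638, running G = 16.120584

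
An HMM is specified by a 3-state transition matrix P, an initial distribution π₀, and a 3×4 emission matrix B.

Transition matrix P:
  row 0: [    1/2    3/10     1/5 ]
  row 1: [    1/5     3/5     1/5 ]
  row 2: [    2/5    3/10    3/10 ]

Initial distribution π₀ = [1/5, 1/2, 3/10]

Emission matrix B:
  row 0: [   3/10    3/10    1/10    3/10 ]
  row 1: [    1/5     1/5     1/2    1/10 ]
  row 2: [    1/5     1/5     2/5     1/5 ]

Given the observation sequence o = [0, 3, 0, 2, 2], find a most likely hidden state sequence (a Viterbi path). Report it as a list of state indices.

path = [1, 1, 1, 1, 1]

t=0: δ = [6.000e-02, 1.000e-01, 6.000e-02]  (obs o_0=0)
t=1: δ = [9.000e-03, 6.000e-03, 4.000e-03]  ψ = [0, 1, 1]  (obs o_1=3)
t=2: δ = [1.350e-03, 7.200e-04, 3.600e-04]  ψ = [0, 1, 0]  (obs o_2=0)
t=3: δ = [6.750e-05, 2.160e-04, 1.080e-04]  ψ = [0, 1, 0]  (obs o_3=2)
t=4: δ = [4.320e-06, 6.480e-05, 1.728e-05]  ψ = [1, 1, 1]  (obs o_4=2)
backtrack: best end state = 1; path = [1, 1, 1, 1, 1]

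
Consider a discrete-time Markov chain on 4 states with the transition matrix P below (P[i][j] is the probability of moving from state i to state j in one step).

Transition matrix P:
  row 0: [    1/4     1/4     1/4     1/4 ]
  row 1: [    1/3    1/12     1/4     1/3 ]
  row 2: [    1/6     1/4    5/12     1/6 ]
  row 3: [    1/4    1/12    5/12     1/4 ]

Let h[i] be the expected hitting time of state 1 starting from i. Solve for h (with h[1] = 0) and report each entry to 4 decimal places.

First-step conditioning: h[1] = 0; for i ≠ 1, h[i] = 1 + Σ_k P[i][k]·h[k].
  h[0] = 1 + 1/4·h[0] + 1/4·h[2] + 1/4·h[3]
  h[2] = 1 + 1/6·h[0] + 5/12·h[2] + 1/6·h[3]
  h[3] = 1 + 1/4·h[0] + 5/12·h[2] + 1/4·h[3]
Solving the 3×3 linear system over states ≠ 1 gives exactly h = [61/13, 0, 60/13, 71/13] (h[1] = 0 is the target).

h = [4.6923, 0.0000, 4.6154, 5.4615]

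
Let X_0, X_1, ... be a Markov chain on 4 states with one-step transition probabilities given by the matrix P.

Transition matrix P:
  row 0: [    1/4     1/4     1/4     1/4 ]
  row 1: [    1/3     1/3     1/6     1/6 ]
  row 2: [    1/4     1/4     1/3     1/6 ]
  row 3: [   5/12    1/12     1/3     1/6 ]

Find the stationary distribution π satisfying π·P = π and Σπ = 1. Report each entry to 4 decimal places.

π = [0.3018, 0.2379, 0.2685, 0.1918]

Balance equations π_j = Σ_i π_i·P[i][j]:
  π_0 = 1/4·π_0 + 1/3·π_1 + 1/4·π_2 + 5/12·π_3
  π_1 = 1/4·π_0 + 1/3·π_1 + 1/4·π_2 + 1/12·π_3
  π_2 = 1/4·π_0 + 1/6·π_1 + 1/3·π_2 + 1/3·π_3
  normalize: π_0 + π_1 + π_2 + π_3 = 1
Solving the linear system gives exactly π = [118/391, 93/391, 105/391, 75/391].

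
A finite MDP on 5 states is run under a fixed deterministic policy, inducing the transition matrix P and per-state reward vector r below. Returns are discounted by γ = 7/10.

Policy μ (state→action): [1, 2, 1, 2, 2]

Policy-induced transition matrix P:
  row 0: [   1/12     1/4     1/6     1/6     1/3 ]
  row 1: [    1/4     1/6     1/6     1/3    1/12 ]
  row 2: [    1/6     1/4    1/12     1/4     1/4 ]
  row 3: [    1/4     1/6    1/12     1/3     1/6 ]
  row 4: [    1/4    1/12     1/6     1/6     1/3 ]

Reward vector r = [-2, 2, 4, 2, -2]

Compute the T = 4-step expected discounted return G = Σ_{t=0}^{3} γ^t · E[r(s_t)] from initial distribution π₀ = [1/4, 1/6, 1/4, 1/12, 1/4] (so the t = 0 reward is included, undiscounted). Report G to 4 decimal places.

G = 1.2656

t=0: π = [0.2500, 0.1667, 0.2500, 0.0833, 0.2500], E[r] = 0.5000, γ^t·E[r] = 0.500000, running G = 0.500000
t=1: π = [0.1875, 0.1875, 0.1389, 0.2292, 0.2569], E[r] = 0.5000, γ^t·E[r] = 0.350000, running G = 0.850000
t=2: π = [0.2072, 0.1725, 0.1360, 0.2477, 0.2367], E[r] = 0.4965, γ^t·E[r] = 0.243299, running G = 1.093299
t=3: π = [0.2041, 0.1755, 0.1347, 0.2480, 0.2376], E[r] = 0.5024, γ^t·E[r] = 0.172327, running G = 1.265626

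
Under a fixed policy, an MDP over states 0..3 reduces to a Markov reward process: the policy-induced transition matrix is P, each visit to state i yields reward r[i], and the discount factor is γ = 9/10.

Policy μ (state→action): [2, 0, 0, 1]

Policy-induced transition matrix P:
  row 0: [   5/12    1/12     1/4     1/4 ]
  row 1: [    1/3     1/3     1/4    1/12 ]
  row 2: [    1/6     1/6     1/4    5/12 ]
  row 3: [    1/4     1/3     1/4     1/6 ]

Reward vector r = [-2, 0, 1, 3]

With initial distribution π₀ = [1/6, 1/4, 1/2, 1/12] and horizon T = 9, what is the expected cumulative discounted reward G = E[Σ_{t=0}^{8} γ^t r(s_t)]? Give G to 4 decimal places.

G = 2.4880

t=0: π = [0.1667, 0.2500, 0.5000, 0.0833], E[r] = 0.4167, γ^t·E[r] = 0.416667, running G = 0.416667
t=1: π = [0.2569, 0.2083, 0.2500, 0.2847], E[r] = 0.5903, γ^t·E[r] = 0.531250, running G = 0.947917
t=2: π = [0.2894, 0.2274, 0.2500, 0.2332], E[r] = 0.3709, γ^t·E[r] = 0.300469, running G = 1.248385
t=3: π = [0.2963, 0.2193, 0.2500, 0.2343], E[r] = 0.3603, γ^t·E[r] = 0.262652, running G = 1.511038
t=4: π = [0.2968, 0.2176, 0.2500, 0.2356], E[r] = 0.3631, γ^t·E[r] = 0.238220, running G = 1.749257
t=5: π = [0.2968, 0.2175, 0.2500, 0.2358], E[r] = 0.3638, γ^t·E[r] = 0.214804, running G = 1.964061
t=6: π = [0.2967, 0.2175, 0.2500, 0.2358], E[r] = 0.3638, γ^t·E[r] = 0.193353, running G = 2.157414
t=7: π = [0.2967, 0.2175, 0.2500, 0.2358], E[r] = 0.3638, γ^t·E[r] = 0.174016, running G = 2.331430
t=8: π = [0.2967, 0.2175, 0.2500, 0.2358], E[r] = 0.3638, γ^t·E[r] = 0.156613, running G = 2.488043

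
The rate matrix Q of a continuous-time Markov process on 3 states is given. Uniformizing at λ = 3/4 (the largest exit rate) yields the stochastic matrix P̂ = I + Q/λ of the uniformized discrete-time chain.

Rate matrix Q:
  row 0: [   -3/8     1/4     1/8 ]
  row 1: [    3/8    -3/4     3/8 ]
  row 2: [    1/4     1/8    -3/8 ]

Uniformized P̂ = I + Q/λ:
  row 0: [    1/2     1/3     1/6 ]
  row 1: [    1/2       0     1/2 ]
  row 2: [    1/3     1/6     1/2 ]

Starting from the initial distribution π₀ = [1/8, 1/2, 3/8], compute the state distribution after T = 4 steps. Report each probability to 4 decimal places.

t=0: π = [0.1250, 0.5000, 0.3750]
t=1: π = [0.4375, 0.1042, 0.4583]
t=2: π = [0.4236, 0.2222, 0.3542]
t=3: π = [0.4410, 0.2002, 0.3588]
t=4: π = [0.4402, 0.2068, 0.3530]

π = [0.4402, 0.2068, 0.3530]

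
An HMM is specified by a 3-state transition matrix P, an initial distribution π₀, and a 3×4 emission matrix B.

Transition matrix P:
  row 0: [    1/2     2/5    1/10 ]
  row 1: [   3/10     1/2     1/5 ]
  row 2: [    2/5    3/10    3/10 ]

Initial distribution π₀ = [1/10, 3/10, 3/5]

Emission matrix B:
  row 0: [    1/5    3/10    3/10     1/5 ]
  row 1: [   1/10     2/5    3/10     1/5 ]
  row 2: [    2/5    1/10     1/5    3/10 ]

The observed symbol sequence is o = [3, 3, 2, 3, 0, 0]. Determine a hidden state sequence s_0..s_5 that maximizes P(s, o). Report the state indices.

path = [2, 0, 0, 0, 0, 0]

t=0: δ = [2.000e-02, 6.000e-02, 1.800e-01]  (obs o_0=3)
t=1: δ = [1.440e-02, 1.080e-02, 1.620e-02]  ψ = [2, 2, 2]  (obs o_1=3)
t=2: δ = [2.160e-03, 1.728e-03, 9.720e-04]  ψ = [0, 0, 2]  (obs o_2=2)
t=3: δ = [2.160e-04, 1.728e-04, 1.037e-04]  ψ = [0, 0, 1]  (obs o_3=3)
t=4: δ = [2.160e-05, 8.640e-06, 1.382e-05]  ψ = [0, 0, 1]  (obs o_4=0)
t=5: δ = [2.160e-06, 8.640e-07, 1.659e-06]  ψ = [0, 0, 2]  (obs o_5=0)
backtrack: best end state = 0; path = [2, 0, 0, 0, 0, 0]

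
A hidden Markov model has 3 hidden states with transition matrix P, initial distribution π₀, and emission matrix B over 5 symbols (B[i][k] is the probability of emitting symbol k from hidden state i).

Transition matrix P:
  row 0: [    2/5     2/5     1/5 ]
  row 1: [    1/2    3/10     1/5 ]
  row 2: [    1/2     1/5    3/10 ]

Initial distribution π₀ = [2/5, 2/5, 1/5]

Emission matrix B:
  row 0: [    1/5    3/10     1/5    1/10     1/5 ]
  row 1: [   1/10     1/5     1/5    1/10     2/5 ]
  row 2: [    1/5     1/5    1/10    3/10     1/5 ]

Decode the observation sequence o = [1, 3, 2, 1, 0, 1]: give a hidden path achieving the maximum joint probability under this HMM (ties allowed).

t=0: δ = [1.200e-01, 8.000e-02, 4.000e-02]  (obs o_0=1)
t=1: δ = [4.800e-03, 4.800e-03, 7.200e-03]  ψ = [0, 0, 0]  (obs o_1=3)
t=2: δ = [7.200e-04, 3.840e-04, 2.160e-04]  ψ = [2, 0, 2]  (obs o_2=2)
t=3: δ = [8.640e-05, 5.760e-05, 2.880e-05]  ψ = [0, 0, 0]  (obs o_3=1)
t=4: δ = [6.912e-06, 3.456e-06, 3.456e-06]  ψ = [0, 0, 0]  (obs o_4=0)
t=5: δ = [8.294e-07, 5.530e-07, 2.765e-07]  ψ = [0, 0, 0]  (obs o_5=1)
backtrack: best end state = 0; path = [0, 2, 0, 0, 0, 0]

path = [0, 2, 0, 0, 0, 0]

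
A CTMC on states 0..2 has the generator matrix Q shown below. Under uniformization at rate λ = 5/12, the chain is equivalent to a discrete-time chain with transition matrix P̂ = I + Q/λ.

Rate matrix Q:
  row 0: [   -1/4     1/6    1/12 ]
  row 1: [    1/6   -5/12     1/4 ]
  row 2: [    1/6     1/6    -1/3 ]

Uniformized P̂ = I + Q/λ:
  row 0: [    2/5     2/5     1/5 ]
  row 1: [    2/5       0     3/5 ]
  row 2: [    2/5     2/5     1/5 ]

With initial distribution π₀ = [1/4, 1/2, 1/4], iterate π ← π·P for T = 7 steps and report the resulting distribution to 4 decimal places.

π = [0.4000, 0.2854, 0.3146]

t=0: π = [0.2500, 0.5000, 0.2500]
t=1: π = [0.4000, 0.2000, 0.4000]
t=2: π = [0.4000, 0.3200, 0.2800]
t=3: π = [0.4000, 0.2720, 0.3280]
t=4: π = [0.4000, 0.2912, 0.3088]
t=5: π = [0.4000, 0.2835, 0.3165]
t=6: π = [0.4000, 0.2866, 0.3134]
t=7: π = [0.4000, 0.2854, 0.3146]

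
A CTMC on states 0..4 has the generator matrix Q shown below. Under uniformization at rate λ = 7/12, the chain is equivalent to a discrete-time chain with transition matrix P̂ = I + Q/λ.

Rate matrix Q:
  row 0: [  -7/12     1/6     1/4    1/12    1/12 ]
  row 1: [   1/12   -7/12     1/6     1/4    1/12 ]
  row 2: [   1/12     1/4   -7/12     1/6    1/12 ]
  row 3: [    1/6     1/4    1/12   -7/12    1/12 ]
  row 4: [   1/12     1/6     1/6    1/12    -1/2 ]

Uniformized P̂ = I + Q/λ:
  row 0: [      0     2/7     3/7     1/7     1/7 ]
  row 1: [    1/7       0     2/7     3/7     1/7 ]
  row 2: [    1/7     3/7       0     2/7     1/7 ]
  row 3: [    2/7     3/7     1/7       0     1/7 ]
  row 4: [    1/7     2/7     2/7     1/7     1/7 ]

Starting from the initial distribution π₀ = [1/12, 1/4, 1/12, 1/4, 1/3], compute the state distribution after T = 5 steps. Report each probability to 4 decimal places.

π = [0.1525, 0.2706, 0.2146, 0.2195, 0.1429]

t=0: π = [0.0833, 0.2500, 0.0833, 0.2500, 0.3333]
t=1: π = [0.1667, 0.2619, 0.2381, 0.1905, 0.1429]
t=2: π = [0.1463, 0.2721, 0.2143, 0.2245, 0.1429]
t=3: π = [0.1540, 0.2707, 0.2133, 0.2191, 0.1429]
t=4: π = [0.1522, 0.2702, 0.2155, 0.2194, 0.1429]
t=5: π = [0.1525, 0.2706, 0.2146, 0.2195, 0.1429]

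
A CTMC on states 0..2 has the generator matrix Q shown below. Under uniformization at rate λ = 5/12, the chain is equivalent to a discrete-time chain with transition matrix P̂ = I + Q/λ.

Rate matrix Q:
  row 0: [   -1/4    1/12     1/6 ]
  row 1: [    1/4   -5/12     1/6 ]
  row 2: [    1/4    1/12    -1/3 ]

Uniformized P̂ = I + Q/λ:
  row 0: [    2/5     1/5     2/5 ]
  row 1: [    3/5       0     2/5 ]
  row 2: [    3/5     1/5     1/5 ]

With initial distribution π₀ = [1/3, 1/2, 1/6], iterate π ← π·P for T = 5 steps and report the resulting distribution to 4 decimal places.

t=0: π = [0.3333, 0.5000, 0.1667]
t=1: π = [0.5333, 0.1000, 0.3667]
t=2: π = [0.4933, 0.1800, 0.3267]
t=3: π = [0.5013, 0.1640, 0.3347]
t=4: π = [0.4997, 0.1672, 0.3331]
t=5: π = [0.5001, 0.1666, 0.3334]

π = [0.5001, 0.1666, 0.3334]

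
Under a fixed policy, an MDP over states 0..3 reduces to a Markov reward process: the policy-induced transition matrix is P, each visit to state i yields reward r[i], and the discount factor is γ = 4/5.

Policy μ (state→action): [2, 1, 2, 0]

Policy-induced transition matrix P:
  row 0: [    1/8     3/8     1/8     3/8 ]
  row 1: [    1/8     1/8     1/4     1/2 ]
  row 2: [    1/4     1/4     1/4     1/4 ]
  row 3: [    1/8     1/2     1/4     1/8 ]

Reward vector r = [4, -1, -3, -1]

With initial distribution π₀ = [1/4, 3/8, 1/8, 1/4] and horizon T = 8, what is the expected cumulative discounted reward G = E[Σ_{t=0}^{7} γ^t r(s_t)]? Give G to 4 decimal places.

t=0: π = [0.2500, 0.3750, 0.1250, 0.2500], E[r] = 0.0000, γ^t·E[r] = 0.000000, running G = 0.000000
t=1: π = [0.1406, 0.2969, 0.2188, 0.3438], E[r] = -0.7344, γ^t·E[r] = -0.587500, running G = -0.587500
t=2: π = [0.1523, 0.3164, 0.2324, 0.2988], E[r] = -0.7031, γ^t·E[r] = -0.450000, running G = -1.037500
t=3: π = [0.1541, 0.3042, 0.2310, 0.3108], E[r] = -0.6917, γ^t·E[r] = -0.354125, running G = -1.391625
t=4: π = [0.1539, 0.3089, 0.2307, 0.3065], E[r] = -0.6921, γ^t·E[r] = -0.283500, running G = -1.675125
t=5: π = [0.1538, 0.3072, 0.2308, 0.3082], E[r] = -0.6923, γ^t·E[r] = -0.226859, running G = -1.901984
t=6: π = [0.1538, 0.3079, 0.2308, 0.3075], E[r] = -0.6923, γ^t·E[r] = -0.181485, running G = -2.083469
t=7: π = [0.1538, 0.3076, 0.2308, 0.3078], E[r] = -0.6923, γ^t·E[r] = -0.145187, running G = -2.228656

G = -2.2287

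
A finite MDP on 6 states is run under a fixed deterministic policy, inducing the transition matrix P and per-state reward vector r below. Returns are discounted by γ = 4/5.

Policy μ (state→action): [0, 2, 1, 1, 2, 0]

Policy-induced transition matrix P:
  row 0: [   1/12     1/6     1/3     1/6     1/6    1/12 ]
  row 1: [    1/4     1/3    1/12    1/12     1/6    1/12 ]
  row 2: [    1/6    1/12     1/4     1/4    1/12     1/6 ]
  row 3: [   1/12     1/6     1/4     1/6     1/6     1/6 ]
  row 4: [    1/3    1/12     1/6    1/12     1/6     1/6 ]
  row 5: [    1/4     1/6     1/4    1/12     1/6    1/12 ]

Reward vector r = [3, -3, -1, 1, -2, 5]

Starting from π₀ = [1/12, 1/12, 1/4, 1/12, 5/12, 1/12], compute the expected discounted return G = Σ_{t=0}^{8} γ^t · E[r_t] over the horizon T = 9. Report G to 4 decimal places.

t=0: π = [0.0833, 0.0833, 0.2500, 0.0833, 0.4167, 0.0833], E[r] = -0.5833, γ^t·E[r] = -0.583333, running G = -0.583333
t=1: π = [0.2361, 0.1250, 0.2083, 0.1389, 0.1458, 0.1458], E[r] = 0.7014, γ^t·E[r] = 0.561111, running G = -0.022222
t=2: π = [0.1823, 0.1580, 0.2367, 0.1493, 0.1493, 0.1244], E[r] = 0.3090, γ^t·E[r] = 0.197778, running G = 0.175556
t=3: π = [0.1875, 0.1608, 0.2264, 0.1504, 0.1469, 0.1279], E[r] = 0.3497, γ^t·E[r] = 0.179037, running G = 0.354593
t=4: π = [0.1871, 0.1624, 0.2266, 0.1492, 0.1478, 0.1270], E[r] = 0.3361, γ^t·E[r] = 0.137661, running G = 0.492253
t=5: π = [0.1874, 0.1625, 0.2262, 0.1491, 0.1478, 0.1270], E[r] = 0.3367, γ^t·E[r] = 0.110343, running G = 0.602597
t=6: π = [0.1874, 0.1626, 0.2262, 0.1491, 0.1478, 0.1269], E[r] = 0.3362, γ^t·E[r] = 0.088144, running G = 0.690740
t=7: π = [0.1874, 0.1626, 0.2262, 0.1491, 0.1478, 0.1269], E[r] = 0.3363, γ^t·E[r] = 0.070518, running G = 0.761258
t=8: π = [0.1874, 0.1626, 0.2262, 0.1491, 0.1478, 0.1269], E[r] = 0.3362, γ^t·E[r] = 0.056411, running G = 0.817670

G = 0.8177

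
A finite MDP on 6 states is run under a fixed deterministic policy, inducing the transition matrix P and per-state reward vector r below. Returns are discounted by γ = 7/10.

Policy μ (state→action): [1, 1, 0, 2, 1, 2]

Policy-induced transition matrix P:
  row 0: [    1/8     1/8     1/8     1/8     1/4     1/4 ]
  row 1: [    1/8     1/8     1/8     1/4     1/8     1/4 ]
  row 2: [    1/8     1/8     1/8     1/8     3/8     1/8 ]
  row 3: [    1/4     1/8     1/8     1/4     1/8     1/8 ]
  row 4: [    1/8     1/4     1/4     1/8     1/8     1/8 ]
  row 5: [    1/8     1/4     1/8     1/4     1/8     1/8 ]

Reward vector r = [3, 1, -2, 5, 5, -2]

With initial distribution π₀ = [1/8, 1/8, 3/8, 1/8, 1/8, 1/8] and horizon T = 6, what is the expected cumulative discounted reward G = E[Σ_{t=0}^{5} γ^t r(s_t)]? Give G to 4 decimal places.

t=0: π = [0.1250, 0.1250, 0.3750, 0.1250, 0.1250, 0.1250], E[r] = 0.7500, γ^t·E[r] = 0.750000, running G = 0.750000
t=1: π = [0.1406, 0.1563, 0.1406, 0.1719, 0.2344, 0.1563], E[r] = 2.0156, γ^t·E[r] = 1.410938, running G = 2.160938
t=2: π = [0.1465, 0.1738, 0.1543, 0.1855, 0.1777, 0.1621], E[r] = 1.7969, γ^t·E[r] = 0.880469, running G = 3.041406
t=3: π = [0.1482, 0.1675, 0.1472, 0.1902, 0.1819, 0.1650], E[r] = 1.8479, γ^t·E[r] = 0.633830, running G = 3.675236
t=4: π = [0.1488, 0.1684, 0.1477, 0.1903, 0.1803, 0.1645], E[r] = 1.8436, γ^t·E[r] = 0.442655, running G = 4.117891
t=5: π = [0.1488, 0.1681, 0.1475, 0.1904, 0.1805, 0.1646], E[r] = 1.8447, γ^t·E[r] = 0.310045, running G = 4.427936

G = 4.4279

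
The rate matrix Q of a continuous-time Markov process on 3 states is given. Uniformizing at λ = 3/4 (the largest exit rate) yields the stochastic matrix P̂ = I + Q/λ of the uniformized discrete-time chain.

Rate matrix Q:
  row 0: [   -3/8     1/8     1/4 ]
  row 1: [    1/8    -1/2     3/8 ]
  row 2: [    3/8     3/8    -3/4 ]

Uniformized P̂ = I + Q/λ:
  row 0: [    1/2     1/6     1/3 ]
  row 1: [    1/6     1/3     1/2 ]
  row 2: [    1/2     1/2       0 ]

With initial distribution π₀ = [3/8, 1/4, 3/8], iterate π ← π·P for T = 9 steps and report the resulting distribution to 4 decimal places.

t=0: π = [0.3750, 0.2500, 0.3750]
t=1: π = [0.4167, 0.3333, 0.2500]
t=2: π = [0.3889, 0.3056, 0.3056]
t=3: π = [0.3981, 0.3194, 0.2824]
t=4: π = [0.3935, 0.3140, 0.2924]
t=5: π = [0.3953, 0.3165, 0.2882]
t=6: π = [0.3945, 0.3155, 0.2900]
t=7: π = [0.3948, 0.3159, 0.2892]
t=8: π = [0.3947, 0.3157, 0.2896]
t=9: π = [0.3948, 0.3158, 0.2894]

π = [0.3948, 0.3158, 0.2894]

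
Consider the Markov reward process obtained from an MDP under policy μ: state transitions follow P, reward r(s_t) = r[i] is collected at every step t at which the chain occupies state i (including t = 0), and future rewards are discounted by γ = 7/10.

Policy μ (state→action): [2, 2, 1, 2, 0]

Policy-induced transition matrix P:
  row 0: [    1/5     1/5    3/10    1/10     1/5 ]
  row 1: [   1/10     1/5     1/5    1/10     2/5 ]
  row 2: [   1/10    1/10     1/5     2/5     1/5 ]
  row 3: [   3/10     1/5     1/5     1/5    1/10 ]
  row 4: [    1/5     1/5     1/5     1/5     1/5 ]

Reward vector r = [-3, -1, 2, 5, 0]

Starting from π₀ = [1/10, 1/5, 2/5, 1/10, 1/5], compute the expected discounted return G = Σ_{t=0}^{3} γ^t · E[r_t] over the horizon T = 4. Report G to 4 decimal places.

G = 2.1613

t=0: π = [0.1000, 0.2000, 0.4000, 0.1000, 0.2000], E[r] = 0.8000, γ^t·E[r] = 0.800000, running G = 0.800000
t=1: π = [0.1500, 0.1600, 0.2100, 0.2500, 0.2300], E[r] = 1.0600, γ^t·E[r] = 0.742000, running G = 1.542000
t=2: π = [0.1880, 0.1790, 0.2150, 0.2110, 0.2070], E[r] = 0.7420, γ^t·E[r] = 0.363580, running G = 1.905580
t=3: π = [0.1817, 0.1785, 0.2188, 0.2063, 0.2147], E[r] = 0.7455, γ^t·E[r] = 0.255707, running G = 2.161287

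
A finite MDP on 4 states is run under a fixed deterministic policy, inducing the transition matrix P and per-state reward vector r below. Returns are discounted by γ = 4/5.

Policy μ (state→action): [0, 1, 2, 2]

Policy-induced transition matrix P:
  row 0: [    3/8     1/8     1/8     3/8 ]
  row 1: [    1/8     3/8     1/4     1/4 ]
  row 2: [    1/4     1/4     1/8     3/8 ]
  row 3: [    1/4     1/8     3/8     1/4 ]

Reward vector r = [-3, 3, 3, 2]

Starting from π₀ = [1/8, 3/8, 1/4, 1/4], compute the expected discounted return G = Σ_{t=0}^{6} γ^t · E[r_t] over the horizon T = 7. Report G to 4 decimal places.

G = 5.6419

t=0: π = [0.1250, 0.3750, 0.2500, 0.2500], E[r] = 2.0000, γ^t·E[r] = 2.000000, running G = 2.000000
t=1: π = [0.2188, 0.2500, 0.2344, 0.2969], E[r] = 1.3906, γ^t·E[r] = 1.112500, running G = 3.112500
t=2: π = [0.2461, 0.2168, 0.2305, 0.3066], E[r] = 1.2168, γ^t·E[r] = 0.778750, running G = 3.891250
t=3: π = [0.2537, 0.2080, 0.2288, 0.3096], E[r] = 1.1685, γ^t·E[r] = 0.598250, running G = 4.489500
t=4: π = [0.2557, 0.2056, 0.2284, 0.3103], E[r] = 1.1555, γ^t·E[r] = 0.473275, running G = 4.962775
t=5: π = [0.2563, 0.2049, 0.2283, 0.3105], E[r] = 1.1519, γ^t·E[r] = 0.377456, running G = 5.340231
t=6: π = [0.2564, 0.2048, 0.2282, 0.3106], E[r] = 1.1509, γ^t·E[r] = 0.301714, running G = 5.641945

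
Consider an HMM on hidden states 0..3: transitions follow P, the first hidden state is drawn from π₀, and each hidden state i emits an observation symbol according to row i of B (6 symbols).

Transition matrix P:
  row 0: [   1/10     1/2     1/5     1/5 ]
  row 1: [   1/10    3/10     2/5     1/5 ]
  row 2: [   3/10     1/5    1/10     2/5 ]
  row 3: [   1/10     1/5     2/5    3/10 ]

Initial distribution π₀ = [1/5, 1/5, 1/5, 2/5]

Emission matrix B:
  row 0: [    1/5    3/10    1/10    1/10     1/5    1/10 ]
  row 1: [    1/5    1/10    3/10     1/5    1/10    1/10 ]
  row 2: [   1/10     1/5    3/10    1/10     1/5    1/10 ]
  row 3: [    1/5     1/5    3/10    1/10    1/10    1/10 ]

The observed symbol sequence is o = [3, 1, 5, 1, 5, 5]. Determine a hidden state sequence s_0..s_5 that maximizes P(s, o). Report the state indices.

path = [3, 3, 2, 0, 1, 2]

t=0: δ = [2.000e-02, 4.000e-02, 2.000e-02, 4.000e-02]  (obs o_0=3)
t=1: δ = [1.800e-03, 1.200e-03, 3.200e-03, 2.400e-03]  ψ = [2, 1, 1, 3]  (obs o_1=1)
t=2: δ = [9.600e-05, 9.000e-05, 9.600e-05, 1.280e-04]  ψ = [2, 0, 3, 2]  (obs o_2=5)
t=3: δ = [8.640e-06, 4.800e-06, 1.024e-05, 7.680e-06]  ψ = [2, 0, 3, 2]  (obs o_3=1)
t=4: δ = [3.072e-07, 4.320e-07, 3.072e-07, 4.096e-07]  ψ = [2, 0, 3, 2]  (obs o_4=5)
t=5: δ = [9.216e-09, 1.536e-08, 1.728e-08, 1.229e-08]  ψ = [2, 0, 1, 2]  (obs o_5=5)
backtrack: best end state = 2; path = [3, 3, 2, 0, 1, 2]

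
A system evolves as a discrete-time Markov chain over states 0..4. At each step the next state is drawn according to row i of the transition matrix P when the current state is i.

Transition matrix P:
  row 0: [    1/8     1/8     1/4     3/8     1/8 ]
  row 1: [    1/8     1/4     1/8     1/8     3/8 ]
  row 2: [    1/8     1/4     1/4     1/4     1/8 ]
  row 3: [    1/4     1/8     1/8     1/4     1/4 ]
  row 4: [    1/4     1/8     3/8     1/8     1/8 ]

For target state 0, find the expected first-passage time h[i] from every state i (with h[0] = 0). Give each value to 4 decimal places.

First-step conditioning: h[0] = 0; for i ≠ 0, h[i] = 1 + Σ_k P[i][k]·h[k].
  h[1] = 1 + 1/4·h[1] + 1/8·h[2] + 1/8·h[3] + 3/8·h[4]
  h[2] = 1 + 1/4·h[1] + 1/4·h[2] + 1/4·h[3] + 1/8·h[4]
  h[3] = 1 + 1/8·h[1] + 1/8·h[2] + 1/4·h[3] + 1/4·h[4]
  h[4] = 1 + 1/8·h[1] + 3/8·h[2] + 1/8·h[3] + 1/8·h[4]
Solving the 4×4 linear system over states ≠ 0 gives exactly h = [0, 832/147, 40/7, 1208/245, 536/105] (h[0] = 0 is the target).

h = [0.0000, 5.6599, 5.7143, 4.9306, 5.1048]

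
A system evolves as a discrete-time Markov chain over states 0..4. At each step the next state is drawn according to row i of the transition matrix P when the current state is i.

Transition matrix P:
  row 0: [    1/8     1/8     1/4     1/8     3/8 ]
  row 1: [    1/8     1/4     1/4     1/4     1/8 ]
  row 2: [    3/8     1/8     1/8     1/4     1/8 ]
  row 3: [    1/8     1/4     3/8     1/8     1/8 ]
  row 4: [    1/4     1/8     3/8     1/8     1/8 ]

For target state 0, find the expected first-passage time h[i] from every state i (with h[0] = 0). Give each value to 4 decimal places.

First-step conditioning: h[0] = 0; for i ≠ 0, h[i] = 1 + Σ_k P[i][k]·h[k].
  h[1] = 1 + 1/4·h[1] + 1/4·h[2] + 1/4·h[3] + 1/8·h[4]
  h[2] = 1 + 1/8·h[1] + 1/8·h[2] + 1/4·h[3] + 1/8·h[4]
  h[3] = 1 + 1/4·h[1] + 3/8·h[2] + 1/8·h[3] + 1/8·h[4]
  h[4] = 1 + 1/8·h[1] + 3/8·h[2] + 1/8·h[3] + 1/8·h[4]
Solving the 4×4 linear system over states ≠ 0 gives exactly h = [0, 1728/355, 1344/355, 5056/1065, 4408/1065] (h[0] = 0 is the target).

h = [0.0000, 4.8676, 3.7859, 4.7474, 4.1390]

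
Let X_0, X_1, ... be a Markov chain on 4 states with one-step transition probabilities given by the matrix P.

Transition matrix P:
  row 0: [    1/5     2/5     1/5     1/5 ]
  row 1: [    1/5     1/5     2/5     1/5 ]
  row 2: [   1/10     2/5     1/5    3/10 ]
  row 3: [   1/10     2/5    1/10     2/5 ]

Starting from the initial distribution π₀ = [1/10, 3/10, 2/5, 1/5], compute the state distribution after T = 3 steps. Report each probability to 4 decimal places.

t=0: π = [0.1000, 0.3000, 0.4000, 0.2000]
t=1: π = [0.1400, 0.3400, 0.2400, 0.2800]
t=2: π = [0.1480, 0.3320, 0.2400, 0.2800]
t=3: π = [0.1480, 0.3336, 0.2384, 0.2800]

π = [0.1480, 0.3336, 0.2384, 0.2800]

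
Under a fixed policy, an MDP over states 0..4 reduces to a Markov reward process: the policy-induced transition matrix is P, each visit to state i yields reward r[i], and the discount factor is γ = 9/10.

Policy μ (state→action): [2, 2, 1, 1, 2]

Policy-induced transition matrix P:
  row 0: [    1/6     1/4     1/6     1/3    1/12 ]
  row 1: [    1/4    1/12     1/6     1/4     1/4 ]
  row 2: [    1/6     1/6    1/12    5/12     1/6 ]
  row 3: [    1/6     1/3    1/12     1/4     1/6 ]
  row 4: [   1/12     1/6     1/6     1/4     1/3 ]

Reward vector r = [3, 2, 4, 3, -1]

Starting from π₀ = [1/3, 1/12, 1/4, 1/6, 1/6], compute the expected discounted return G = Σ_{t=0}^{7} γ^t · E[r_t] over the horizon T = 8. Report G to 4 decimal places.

G = 12.4943

t=0: π = [0.3333, 0.0833, 0.2500, 0.1667, 0.1667], E[r] = 2.5000, γ^t·E[r] = 2.500000, running G = 2.500000
t=1: π = [0.1597, 0.2153, 0.1319, 0.3194, 0.1736], E[r] = 2.2222, γ^t·E[r] = 2.000000, running G = 4.500000
t=2: π = [0.1701, 0.2153, 0.1291, 0.2853, 0.2002], E[r] = 2.1128, γ^t·E[r] = 1.711406, running G = 6.211406
t=3: π = [0.1679, 0.2105, 0.1321, 0.2857, 0.2038], E[r] = 2.1065, γ^t·E[r] = 1.535625, running G = 7.747031
t=4: π = [0.1672, 0.2107, 0.1318, 0.2860, 0.2042], E[r] = 2.1044, γ^t·E[r] = 1.380697, running G = 9.127728
t=5: π = [0.1672, 0.2107, 0.1318, 0.2859, 0.2043], E[r] = 2.1038, γ^t·E[r] = 1.242299, running G = 10.370027
t=6: π = [0.1672, 0.2107, 0.1319, 0.2859, 0.2043], E[r] = 2.1038, γ^t·E[r] = 1.118035, running G = 11.488062
t=7: π = [0.1672, 0.2107, 0.1319, 0.2859, 0.2043], E[r] = 2.1038, γ^t·E[r] = 1.006224, running G = 12.494286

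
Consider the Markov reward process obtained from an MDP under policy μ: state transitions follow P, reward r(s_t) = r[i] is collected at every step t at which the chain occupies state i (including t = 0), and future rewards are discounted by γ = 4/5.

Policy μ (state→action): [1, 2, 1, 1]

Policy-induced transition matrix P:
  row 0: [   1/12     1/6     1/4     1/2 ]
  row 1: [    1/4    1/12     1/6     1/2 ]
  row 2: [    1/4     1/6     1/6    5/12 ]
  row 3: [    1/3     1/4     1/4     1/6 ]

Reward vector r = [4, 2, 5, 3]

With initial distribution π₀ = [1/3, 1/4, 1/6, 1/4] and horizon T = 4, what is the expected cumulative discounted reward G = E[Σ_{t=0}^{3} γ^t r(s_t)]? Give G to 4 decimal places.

t=0: π = [0.3333, 0.2500, 0.1667, 0.2500], E[r] = 3.4167, γ^t·E[r] = 3.416667, running G = 3.416667
t=1: π = [0.2153, 0.1667, 0.2153, 0.4028], E[r] = 3.4792, γ^t·E[r] = 2.783333, running G = 6.200000
t=2: π = [0.2477, 0.1863, 0.2182, 0.3478], E[r] = 3.4977, γ^t·E[r] = 2.238519, running G = 8.438519
t=3: π = [0.2377, 0.1801, 0.2163, 0.3659], E[r] = 3.4902, γ^t·E[r] = 1.786963, running G = 10.225481

G = 10.2255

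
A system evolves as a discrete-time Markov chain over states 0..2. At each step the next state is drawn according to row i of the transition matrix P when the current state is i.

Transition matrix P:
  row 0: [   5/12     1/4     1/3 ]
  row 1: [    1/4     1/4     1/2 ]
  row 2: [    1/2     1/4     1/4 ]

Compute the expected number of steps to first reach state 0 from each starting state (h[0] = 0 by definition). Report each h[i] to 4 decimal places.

First-step conditioning: h[0] = 0; for i ≠ 0, h[i] = 1 + Σ_k P[i][k]·h[k].
  h[1] = 1 + 1/4·h[1] + 1/2·h[2]
  h[2] = 1 + 1/4·h[1] + 1/4·h[2]
Solving the 2×2 linear system over states ≠ 0 gives exactly h = [0, 20/7, 16/7] (h[0] = 0 is the target).

h = [0.0000, 2.8571, 2.2857]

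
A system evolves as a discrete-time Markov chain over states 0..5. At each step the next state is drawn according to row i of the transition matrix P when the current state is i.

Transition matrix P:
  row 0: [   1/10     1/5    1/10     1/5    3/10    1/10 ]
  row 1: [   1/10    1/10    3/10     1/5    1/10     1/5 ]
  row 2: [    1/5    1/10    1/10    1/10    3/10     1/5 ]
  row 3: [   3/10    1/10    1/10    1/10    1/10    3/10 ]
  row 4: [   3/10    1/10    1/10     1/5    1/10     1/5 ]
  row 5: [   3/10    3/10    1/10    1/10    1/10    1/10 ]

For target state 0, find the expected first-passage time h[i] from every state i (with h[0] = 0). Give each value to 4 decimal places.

h = [0.0000, 4.7031, 4.2393, 3.8691, 3.8552, 4.0081]

First-step conditioning: h[0] = 0; for i ≠ 0, h[i] = 1 + Σ_k P[i][k]·h[k].
  h[1] = 1 + 1/10·h[1] + 3/10·h[2] + 1/5·h[3] + 1/10·h[4] + 1/5·h[5]
  h[2] = 1 + 1/10·h[1] + 1/10·h[2] + 1/10·h[3] + 3/10·h[4] + 1/5·h[5]
  h[3] = 1 + 1/10·h[1] + 1/10·h[2] + 1/10·h[3] + 1/10·h[4] + 3/10·h[5]
  h[4] = 1 + 1/10·h[1] + 1/10·h[2] + 1/5·h[3] + 1/10·h[4] + 1/5·h[5]
  h[5] = 1 + 3/10·h[1] + 1/10·h[2] + 1/10·h[3] + 1/10·h[4] + 1/10·h[5]
Solving the 5×5 linear system over states ≠ 0 gives exactly h = [0, 18610/3957, 16775/3957, 15310/3957, 5085/1319, 15860/3957] (h[0] = 0 is the target).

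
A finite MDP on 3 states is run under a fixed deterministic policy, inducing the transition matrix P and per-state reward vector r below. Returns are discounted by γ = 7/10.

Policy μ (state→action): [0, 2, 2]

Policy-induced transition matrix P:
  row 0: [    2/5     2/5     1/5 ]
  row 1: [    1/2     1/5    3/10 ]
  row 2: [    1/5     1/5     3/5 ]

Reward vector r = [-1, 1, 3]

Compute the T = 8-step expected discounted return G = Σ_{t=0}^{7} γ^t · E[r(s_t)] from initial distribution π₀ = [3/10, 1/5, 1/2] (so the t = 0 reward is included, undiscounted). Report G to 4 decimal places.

t=0: π = [0.3000, 0.2000, 0.5000], E[r] = 1.4000, γ^t·E[r] = 1.400000, running G = 1.400000
t=1: π = [0.3200, 0.2600, 0.4200], E[r] = 1.2000, γ^t·E[r] = 0.840000, running G = 2.240000
t=2: π = [0.3420, 0.2640, 0.3940], E[r] = 1.1040, γ^t·E[r] = 0.540960, running G = 2.780960
t=3: π = [0.3476, 0.2684, 0.3840], E[r] = 1.0728, γ^t·E[r] = 0.367970, running G = 3.148930
t=4: π = [0.3500, 0.2695, 0.3804], E[r] = 1.0608, γ^t·E[r] = 0.254698, running G = 3.403628
t=5: π = [0.3509, 0.2700, 0.3791], E[r] = 1.0565, γ^t·E[r] = 0.177571, running G = 3.581199
t=6: π = [0.3512, 0.2702, 0.3787], E[r] = 1.0550, γ^t·E[r] = 0.124114, running G = 3.705313
t=7: π = [0.3513, 0.2702, 0.3785], E[r] = 1.0544, γ^t·E[r] = 0.086833, running G = 3.792146

G = 3.7921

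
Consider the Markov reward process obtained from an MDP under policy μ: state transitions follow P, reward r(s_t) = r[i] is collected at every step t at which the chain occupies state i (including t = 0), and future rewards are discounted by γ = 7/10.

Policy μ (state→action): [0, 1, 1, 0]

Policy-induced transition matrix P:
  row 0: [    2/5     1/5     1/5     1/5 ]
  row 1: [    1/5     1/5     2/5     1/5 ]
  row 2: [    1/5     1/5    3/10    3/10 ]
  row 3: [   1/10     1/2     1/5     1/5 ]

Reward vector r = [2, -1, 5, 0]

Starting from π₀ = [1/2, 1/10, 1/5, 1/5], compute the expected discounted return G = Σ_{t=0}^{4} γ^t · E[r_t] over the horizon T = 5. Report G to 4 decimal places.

G = 4.6493

t=0: π = [0.5000, 0.1000, 0.2000, 0.2000], E[r] = 1.9000, γ^t·E[r] = 1.900000, running G = 1.900000
t=1: π = [0.2800, 0.2600, 0.2400, 0.2200], E[r] = 1.5000, γ^t·E[r] = 1.050000, running G = 2.950000
t=2: π = [0.2340, 0.2660, 0.2760, 0.2240], E[r] = 1.5820, γ^t·E[r] = 0.775180, running G = 3.725180
t=3: π = [0.2244, 0.2672, 0.2808, 0.2276], E[r] = 1.5856, γ^t·E[r] = 0.543861, running G = 4.269041
t=4: π = [0.2221, 0.2683, 0.2815, 0.2281], E[r] = 1.5836, γ^t·E[r] = 0.380213, running G = 4.649254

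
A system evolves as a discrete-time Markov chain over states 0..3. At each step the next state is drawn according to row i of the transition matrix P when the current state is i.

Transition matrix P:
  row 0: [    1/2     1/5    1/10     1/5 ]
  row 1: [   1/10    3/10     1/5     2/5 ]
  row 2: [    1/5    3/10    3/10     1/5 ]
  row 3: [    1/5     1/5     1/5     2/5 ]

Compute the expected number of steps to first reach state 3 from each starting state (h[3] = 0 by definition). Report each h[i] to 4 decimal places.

h = [4.0341, 3.1250, 3.9205, 0.0000]

First-step conditioning: h[3] = 0; for i ≠ 3, h[i] = 1 + Σ_k P[i][k]·h[k].
  h[0] = 1 + 1/2·h[0] + 1/5·h[1] + 1/10·h[2]
  h[1] = 1 + 1/10·h[0] + 3/10·h[1] + 1/5·h[2]
  h[2] = 1 + 1/5·h[0] + 3/10·h[1] + 3/10·h[2]
Solving the 3×3 linear system over states ≠ 3 gives exactly h = [355/88, 25/8, 345/88, 0] (h[3] = 0 is the target).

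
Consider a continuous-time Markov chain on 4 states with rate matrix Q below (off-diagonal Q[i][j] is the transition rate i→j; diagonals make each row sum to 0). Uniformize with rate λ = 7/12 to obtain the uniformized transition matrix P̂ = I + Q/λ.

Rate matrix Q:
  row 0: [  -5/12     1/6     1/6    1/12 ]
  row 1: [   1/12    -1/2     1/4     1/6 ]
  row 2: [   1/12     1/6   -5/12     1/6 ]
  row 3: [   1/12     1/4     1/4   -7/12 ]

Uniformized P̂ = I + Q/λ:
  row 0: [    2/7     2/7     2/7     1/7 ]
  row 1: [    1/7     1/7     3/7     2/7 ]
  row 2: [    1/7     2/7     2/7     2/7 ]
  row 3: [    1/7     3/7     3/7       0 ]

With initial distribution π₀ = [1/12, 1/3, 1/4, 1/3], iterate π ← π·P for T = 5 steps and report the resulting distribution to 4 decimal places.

t=0: π = [0.0833, 0.3333, 0.2500, 0.3333]
t=1: π = [0.1548, 0.2857, 0.3810, 0.1786]
t=2: π = [0.1650, 0.2704, 0.3520, 0.2126]
t=3: π = [0.1664, 0.2775, 0.3547, 0.2014]
t=4: π = [0.1666, 0.2749, 0.3541, 0.2044]
t=5: π = [0.1667, 0.2756, 0.3542, 0.2035]

π = [0.1667, 0.2756, 0.3542, 0.2035]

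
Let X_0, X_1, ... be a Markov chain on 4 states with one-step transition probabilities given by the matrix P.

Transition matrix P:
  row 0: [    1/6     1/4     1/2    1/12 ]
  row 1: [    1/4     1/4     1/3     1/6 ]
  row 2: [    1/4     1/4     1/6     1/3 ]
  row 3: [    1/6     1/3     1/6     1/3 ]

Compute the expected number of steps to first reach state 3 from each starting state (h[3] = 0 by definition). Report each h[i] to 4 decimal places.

h = [5.2603, 4.9863, 4.2740, 0.0000]

First-step conditioning: h[3] = 0; for i ≠ 3, h[i] = 1 + Σ_k P[i][k]·h[k].
  h[0] = 1 + 1/6·h[0] + 1/4·h[1] + 1/2·h[2]
  h[1] = 1 + 1/4·h[0] + 1/4·h[1] + 1/3·h[2]
  h[2] = 1 + 1/4·h[0] + 1/4·h[1] + 1/6·h[2]
Solving the 3×3 linear system over states ≠ 3 gives exactly h = [384/73, 364/73, 312/73, 0] (h[3] = 0 is the target).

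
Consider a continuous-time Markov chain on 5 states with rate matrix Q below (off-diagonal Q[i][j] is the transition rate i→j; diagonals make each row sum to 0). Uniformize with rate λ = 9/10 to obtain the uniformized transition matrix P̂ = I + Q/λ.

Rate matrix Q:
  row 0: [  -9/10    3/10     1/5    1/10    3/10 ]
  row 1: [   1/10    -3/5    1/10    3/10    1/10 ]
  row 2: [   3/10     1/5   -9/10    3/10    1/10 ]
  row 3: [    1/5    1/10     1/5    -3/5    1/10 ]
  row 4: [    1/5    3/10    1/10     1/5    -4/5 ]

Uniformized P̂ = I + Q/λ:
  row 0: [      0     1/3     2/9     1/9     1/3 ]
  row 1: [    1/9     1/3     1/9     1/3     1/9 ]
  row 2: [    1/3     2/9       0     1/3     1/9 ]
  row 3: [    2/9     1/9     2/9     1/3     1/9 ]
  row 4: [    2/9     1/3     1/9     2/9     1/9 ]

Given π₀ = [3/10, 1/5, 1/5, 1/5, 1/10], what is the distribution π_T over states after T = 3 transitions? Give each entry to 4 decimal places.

t=0: π = [0.3000, 0.2000, 0.2000, 0.2000, 0.1000]
t=1: π = [0.1556, 0.2667, 0.1444, 0.2556, 0.1778]
t=2: π = [0.1741, 0.2605, 0.1407, 0.2790, 0.1457]
t=3: π = [0.1702, 0.2557, 0.1458, 0.2785, 0.1498]

π = [0.1702, 0.2557, 0.1458, 0.2785, 0.1498]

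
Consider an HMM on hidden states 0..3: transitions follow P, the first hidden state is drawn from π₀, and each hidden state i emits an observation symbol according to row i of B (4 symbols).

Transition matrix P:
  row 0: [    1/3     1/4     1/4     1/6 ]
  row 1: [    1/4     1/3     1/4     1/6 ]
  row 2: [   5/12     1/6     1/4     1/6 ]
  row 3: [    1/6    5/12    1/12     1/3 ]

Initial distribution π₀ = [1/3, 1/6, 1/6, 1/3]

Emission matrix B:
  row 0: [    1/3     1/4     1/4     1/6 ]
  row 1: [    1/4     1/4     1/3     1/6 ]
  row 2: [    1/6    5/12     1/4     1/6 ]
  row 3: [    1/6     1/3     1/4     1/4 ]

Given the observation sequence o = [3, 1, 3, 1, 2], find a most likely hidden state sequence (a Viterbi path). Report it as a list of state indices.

t=0: δ = [5.556e-02, 2.778e-02, 2.778e-02, 8.333e-02]  (obs o_0=3)
t=1: δ = [4.630e-03, 8.681e-03, 5.787e-03, 9.259e-03]  ψ = [0, 3, 0, 3]  (obs o_1=1)
t=2: δ = [4.019e-04, 6.430e-04, 3.617e-04, 7.716e-04]  ψ = [2, 3, 1, 3]  (obs o_2=3)
t=3: δ = [4.019e-05, 8.038e-05, 6.698e-05, 8.573e-05]  ψ = [1, 3, 1, 3]  (obs o_3=1)
t=4: δ = [6.977e-06, 1.191e-05, 5.023e-06, 7.144e-06]  ψ = [2, 3, 1, 3]  (obs o_4=2)
backtrack: best end state = 1; path = [3, 3, 3, 3, 1]

path = [3, 3, 3, 3, 1]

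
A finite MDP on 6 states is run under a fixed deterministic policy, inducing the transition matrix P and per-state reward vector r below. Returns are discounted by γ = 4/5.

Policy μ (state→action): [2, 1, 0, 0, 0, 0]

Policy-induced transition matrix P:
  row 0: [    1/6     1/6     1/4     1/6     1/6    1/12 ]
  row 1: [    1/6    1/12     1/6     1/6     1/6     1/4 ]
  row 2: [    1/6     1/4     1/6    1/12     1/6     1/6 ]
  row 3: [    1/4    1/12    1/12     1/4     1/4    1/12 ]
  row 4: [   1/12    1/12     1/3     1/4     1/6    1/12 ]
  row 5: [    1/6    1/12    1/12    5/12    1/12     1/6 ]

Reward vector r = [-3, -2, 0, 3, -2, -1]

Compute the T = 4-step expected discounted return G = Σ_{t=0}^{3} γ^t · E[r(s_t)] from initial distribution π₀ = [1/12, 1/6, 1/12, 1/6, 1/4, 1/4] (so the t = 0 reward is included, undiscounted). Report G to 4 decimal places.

G = -1.8171

t=0: π = [0.0833, 0.1667, 0.0833, 0.1667, 0.2500, 0.2500], E[r] = -0.8333, γ^t·E[r] = -0.833333, running G = -0.833333
t=1: π = [0.1597, 0.1042, 0.1806, 0.2569, 0.1597, 0.1389], E[r] = -0.3750, γ^t·E[r] = -0.300000, running G = -1.133333
t=2: π = [0.1748, 0.1267, 0.1736, 0.2211, 0.1765, 0.1273], E[r] = -0.5949, γ^t·E[r] = -0.380741, running G = -1.514074
t=3: π = [0.1704, 0.1268, 0.1816, 0.2172, 0.1745, 0.1295], E[r] = -0.5918, γ^t·E[r] = -0.303012, running G = -1.817086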